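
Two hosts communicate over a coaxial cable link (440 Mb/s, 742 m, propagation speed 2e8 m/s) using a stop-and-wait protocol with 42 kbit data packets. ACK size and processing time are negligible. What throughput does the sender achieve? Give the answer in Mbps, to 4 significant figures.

t_tx = L/R = 42000/440000000 = 9.54545e-05 s.
t_prop = 742/200000000 = 3.71e-06 s; RTT = 7.42e-06 s.
Cycle = t_tx + RTT = 0.000102875 s.
Throughput = L / cycle = 42000 / 0.000102875 = 408.3 Mbps.

408.3 Mbps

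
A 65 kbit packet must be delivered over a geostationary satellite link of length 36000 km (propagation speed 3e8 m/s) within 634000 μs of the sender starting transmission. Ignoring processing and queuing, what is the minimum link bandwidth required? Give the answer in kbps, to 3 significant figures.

Propagation delay = 36000000 / 300000000 = 120000 μs.
Transmission budget = 634000 − 120000 = 514000 μs.
R ≥ L / t_tx = 65000 bits / 0.514 s = 126 kbps.

126 kbps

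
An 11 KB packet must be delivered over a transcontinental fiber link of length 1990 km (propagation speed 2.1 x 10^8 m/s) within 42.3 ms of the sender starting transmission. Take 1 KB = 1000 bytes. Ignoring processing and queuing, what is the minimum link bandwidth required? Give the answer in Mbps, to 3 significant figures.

2.68 Mbps

L = 88000 bits.
Propagation delay = 1990000 / 210000000 = 9.47619 ms.
Transmission budget = 42.3 − 9.47619 = 32.8238 ms.
R ≥ L / t_tx = 88000 bits / 0.0328238 s = 2.68 Mbps.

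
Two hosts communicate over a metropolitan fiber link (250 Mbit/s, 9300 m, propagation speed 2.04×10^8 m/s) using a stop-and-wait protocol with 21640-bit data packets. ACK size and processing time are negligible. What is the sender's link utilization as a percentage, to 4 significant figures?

t_tx = L/R = 21640/250000000 = 8.656e-05 s.
t_prop = 9300/204000000 = 4.55882e-05 s; RTT = 9.11765e-05 s.
Cycle = t_tx + RTT = 0.000177736 s.
Utilization = t_tx / cycle = 8.656e-05/0.000177736 = 48.70 %.

48.70 %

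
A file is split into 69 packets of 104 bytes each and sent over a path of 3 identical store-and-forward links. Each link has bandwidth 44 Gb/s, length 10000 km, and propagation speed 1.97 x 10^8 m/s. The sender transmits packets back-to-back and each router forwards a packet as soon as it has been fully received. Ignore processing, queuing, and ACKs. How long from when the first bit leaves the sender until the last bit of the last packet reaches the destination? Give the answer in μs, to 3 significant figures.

Per-hop transmission t_tx = L/R = 832/44000000000 = 0.0189091 μs.
Per-hop propagation t_prop = 10000000/197000000 = 50761.4 μs.
Pipeline fill: first packet needs 3·t_tx to clear all hops; remaining 68 packets each add one t_tx.
Total = (3+69-1)·t_tx + 3·t_prop = 71·0.0189091 + 3·50761.4 = 152000 μs.

152000 μs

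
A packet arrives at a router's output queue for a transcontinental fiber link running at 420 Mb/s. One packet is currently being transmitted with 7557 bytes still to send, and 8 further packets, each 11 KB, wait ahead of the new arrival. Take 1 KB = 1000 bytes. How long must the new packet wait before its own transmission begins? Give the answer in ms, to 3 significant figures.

1.82 ms

Each queued packet: L/R = 88000/420000000 = 0.209524 ms.
8 queued → 1.67619 ms.
Plus remaining 60456 bits of current packet: 0.143943 ms.
Queuing delay = 1.82 ms.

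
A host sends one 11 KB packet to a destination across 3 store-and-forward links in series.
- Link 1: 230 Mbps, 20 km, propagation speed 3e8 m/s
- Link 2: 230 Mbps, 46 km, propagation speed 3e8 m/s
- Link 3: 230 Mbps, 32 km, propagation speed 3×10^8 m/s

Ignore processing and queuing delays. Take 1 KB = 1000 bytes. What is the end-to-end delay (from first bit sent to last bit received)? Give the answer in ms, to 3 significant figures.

1.47 ms

L = 88000 bits.
Transmission delay per hop = L/R = 88000/230000000 = 0.382609 ms; 3 hops → 1.14783 ms.
Propagation delays (d/s per hop): 0.0666667, 0.153333, 0.106667 ms; sum = 0.326667 ms.
End-to-end = 1.47 ms.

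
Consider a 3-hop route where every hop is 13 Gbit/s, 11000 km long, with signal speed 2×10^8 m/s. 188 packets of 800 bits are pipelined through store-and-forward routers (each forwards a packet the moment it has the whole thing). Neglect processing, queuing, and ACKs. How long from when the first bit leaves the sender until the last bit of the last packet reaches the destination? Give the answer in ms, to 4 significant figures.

165.0 ms

Per-hop transmission t_tx = L/R = 800/13000000000 = 6.15385e-05 ms.
Per-hop propagation t_prop = 11000000/200000000 = 55 ms.
Pipeline fill: first packet needs 3·t_tx to clear all hops; remaining 187 packets each add one t_tx.
Total = (3+188-1)·t_tx + 3·t_prop = 190·6.15385e-05 + 3·55 = 165.0 ms.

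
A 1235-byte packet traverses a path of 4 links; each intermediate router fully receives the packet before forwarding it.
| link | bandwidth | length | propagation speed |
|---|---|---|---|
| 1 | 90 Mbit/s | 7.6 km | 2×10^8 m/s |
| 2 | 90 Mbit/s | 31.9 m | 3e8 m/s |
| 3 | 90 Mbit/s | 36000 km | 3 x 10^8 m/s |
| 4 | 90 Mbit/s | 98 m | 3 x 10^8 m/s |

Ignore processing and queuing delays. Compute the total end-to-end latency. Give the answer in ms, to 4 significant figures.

120.5 ms

L = 1235 × 8 = 9880 bits.
Transmission delay per hop = L/R = 9880/90000000 = 0.109778 ms; 4 hops → 0.439111 ms.
Propagation delays (d/s per hop): 0.038, 0.000106333, 120, 0.000326667 ms; sum = 120.038 ms.
End-to-end = 120.5 ms.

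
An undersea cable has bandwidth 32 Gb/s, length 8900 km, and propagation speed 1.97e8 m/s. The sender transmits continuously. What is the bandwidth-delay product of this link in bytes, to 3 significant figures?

181000000 bytes

Propagation delay = 8900000 / 197000000 = 0.0451777 s.
BDP = R × t_prop = 32000000000 × 0.0451777 = 1445690000 bits.
In bytes: 1445690000/8 = 181000000 bytes.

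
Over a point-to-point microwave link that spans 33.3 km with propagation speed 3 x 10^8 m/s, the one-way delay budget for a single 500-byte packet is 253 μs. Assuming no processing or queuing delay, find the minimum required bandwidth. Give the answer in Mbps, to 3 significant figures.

L = 4000 bits.
Propagation delay = 33300 / 300000000 = 111 μs.
Transmission budget = 253 − 111 = 142 μs.
R ≥ L / t_tx = 4000 bits / 0.000142 s = 28.2 Mbps.

28.2 Mbps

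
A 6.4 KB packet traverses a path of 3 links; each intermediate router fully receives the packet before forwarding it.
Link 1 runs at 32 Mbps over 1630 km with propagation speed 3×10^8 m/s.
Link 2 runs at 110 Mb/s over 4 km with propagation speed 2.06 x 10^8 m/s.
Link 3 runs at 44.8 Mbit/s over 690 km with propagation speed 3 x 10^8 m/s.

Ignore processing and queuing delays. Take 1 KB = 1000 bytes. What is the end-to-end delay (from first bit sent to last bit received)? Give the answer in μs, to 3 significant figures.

L = 51200 bits.
Transmission delays (L/R per hop): 1600, 465.455, 1142.86 μs; sum = 3208.31 μs.
Propagation delays (d/s per hop): 5433.33, 19.4175, 2300 μs; sum = 7752.75 μs.
End-to-end = 11000 μs.

11000 μs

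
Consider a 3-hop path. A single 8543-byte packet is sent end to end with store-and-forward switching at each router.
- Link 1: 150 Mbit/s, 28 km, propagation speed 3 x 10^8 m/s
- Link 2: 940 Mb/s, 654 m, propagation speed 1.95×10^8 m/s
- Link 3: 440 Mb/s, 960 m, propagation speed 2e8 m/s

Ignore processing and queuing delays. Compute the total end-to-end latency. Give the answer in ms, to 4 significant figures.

L = 8543 × 8 = 68344 bits.
Transmission delays (L/R per hop): 0.455627, 0.0727064, 0.155327 ms; sum = 0.68366 ms.
Propagation delays (d/s per hop): 0.0933333, 0.00335385, 0.0048 ms; sum = 0.101487 ms.
End-to-end = 0.7851 ms.

0.7851 ms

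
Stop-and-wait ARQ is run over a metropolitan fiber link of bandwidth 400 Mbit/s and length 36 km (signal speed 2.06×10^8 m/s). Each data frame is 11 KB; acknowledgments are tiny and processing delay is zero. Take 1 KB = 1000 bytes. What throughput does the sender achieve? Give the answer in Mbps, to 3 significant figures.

t_tx = L/R = 88000/400000000 = 0.00022 s.
t_prop = 36000/206000000 = 0.000174757 s; RTT = 0.000349515 s.
Cycle = t_tx + RTT = 0.000569515 s.
Throughput = L / cycle = 88000 / 0.000569515 = 155 Mbps.

155 Mbps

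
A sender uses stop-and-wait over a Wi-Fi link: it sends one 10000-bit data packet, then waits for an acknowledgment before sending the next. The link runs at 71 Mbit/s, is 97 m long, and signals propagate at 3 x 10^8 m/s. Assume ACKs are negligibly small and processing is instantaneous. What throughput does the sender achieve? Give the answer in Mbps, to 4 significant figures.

t_tx = L/R = 10000/71000000 = 0.000140845 s.
t_prop = 97/300000000 = 3.23333e-07 s; RTT = 6.46667e-07 s.
Cycle = t_tx + RTT = 0.000141492 s.
Throughput = L / cycle = 10000 / 0.000141492 = 70.68 Mbps.

70.68 Mbps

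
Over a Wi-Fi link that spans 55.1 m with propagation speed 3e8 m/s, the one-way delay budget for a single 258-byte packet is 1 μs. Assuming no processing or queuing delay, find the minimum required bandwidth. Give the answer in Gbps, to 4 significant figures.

2.528 Gbps

L = 2064 bits.
Propagation delay = 55.1 / 300000000 = 0.183667 μs.
Transmission budget = 1 − 0.183667 = 0.816333 μs.
R ≥ L / t_tx = 2064 bits / 8.16333e-07 s = 2.528 Gbps.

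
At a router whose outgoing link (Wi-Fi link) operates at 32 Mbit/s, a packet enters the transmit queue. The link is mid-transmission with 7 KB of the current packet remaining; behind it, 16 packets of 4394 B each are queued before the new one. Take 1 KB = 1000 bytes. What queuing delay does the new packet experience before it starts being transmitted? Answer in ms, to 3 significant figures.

19.3 ms

Each queued packet: L/R = 35152/32000000 = 1.0985 ms.
16 queued → 17.576 ms.
Plus remaining 56000 bits of current packet: 1.75 ms.
Queuing delay = 19.3 ms.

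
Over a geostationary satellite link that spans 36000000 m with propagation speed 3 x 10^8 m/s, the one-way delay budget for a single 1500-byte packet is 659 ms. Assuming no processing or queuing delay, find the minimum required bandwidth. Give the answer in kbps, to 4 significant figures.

L = 12000 bits.
Propagation delay = 36000000 / 300000000 = 120 ms.
Transmission budget = 659 − 120 = 539 ms.
R ≥ L / t_tx = 12000 bits / 0.539 s = 22.26 kbps.

22.26 kbps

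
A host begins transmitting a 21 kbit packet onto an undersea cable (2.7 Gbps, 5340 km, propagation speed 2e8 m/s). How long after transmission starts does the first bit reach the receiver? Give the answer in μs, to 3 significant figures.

26700 μs

First bit experiences only propagation delay: d/s = 5340000/200000000 = 26700 μs.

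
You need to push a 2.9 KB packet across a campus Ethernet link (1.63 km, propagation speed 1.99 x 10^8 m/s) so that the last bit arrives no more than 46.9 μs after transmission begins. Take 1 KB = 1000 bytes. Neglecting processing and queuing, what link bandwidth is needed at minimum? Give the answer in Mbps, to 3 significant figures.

L = 23200 bits.
Propagation delay = 1630 / 199000000 = 8.19095 μs.
Transmission budget = 46.9 − 8.19095 = 38.709 μs.
R ≥ L / t_tx = 23200 bits / 3.8709e-05 s = 599 Mbps.

599 Mbps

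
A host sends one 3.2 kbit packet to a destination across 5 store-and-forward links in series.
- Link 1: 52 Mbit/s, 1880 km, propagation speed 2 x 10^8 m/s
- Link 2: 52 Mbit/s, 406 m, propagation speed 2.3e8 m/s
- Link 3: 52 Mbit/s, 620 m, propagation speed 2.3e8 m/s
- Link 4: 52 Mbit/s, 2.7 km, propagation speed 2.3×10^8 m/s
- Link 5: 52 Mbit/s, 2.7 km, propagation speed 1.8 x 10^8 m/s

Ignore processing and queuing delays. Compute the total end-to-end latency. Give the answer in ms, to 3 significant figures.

L = 3200 bits.
Transmission delay per hop = L/R = 3200/52000000 = 0.0615385 ms; 5 hops → 0.307692 ms.
Propagation delays (d/s per hop): 9.4, 0.00176522, 0.00269565, 0.0117391, 0.015 ms; sum = 9.4312 ms.
End-to-end = 9.74 ms.

9.74 ms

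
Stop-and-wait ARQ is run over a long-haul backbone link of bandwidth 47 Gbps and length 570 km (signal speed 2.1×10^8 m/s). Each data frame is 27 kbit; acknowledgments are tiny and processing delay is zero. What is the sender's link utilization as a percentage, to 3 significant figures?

0.0106 %

t_tx = L/R = 27000/47000000000 = 5.74468e-07 s.
t_prop = 570000/210000000 = 0.00271429 s; RTT = 0.00542857 s.
Cycle = t_tx + RTT = 0.00542915 s.
Utilization = t_tx / cycle = 5.74468e-07/0.00542915 = 0.0106 %.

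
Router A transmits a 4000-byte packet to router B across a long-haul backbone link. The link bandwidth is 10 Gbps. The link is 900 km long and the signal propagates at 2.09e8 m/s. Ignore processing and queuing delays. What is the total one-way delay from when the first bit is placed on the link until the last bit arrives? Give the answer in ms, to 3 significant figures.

4.31 ms

L = 4000 × 8 = 32000 bits.
Transmission delay = L/R = 32000 / 10000000000 = 0.0032 ms.
Propagation delay = d/s = 900000 m / 209000000 m/s = 4.30622 ms.
Total = 4.31 ms.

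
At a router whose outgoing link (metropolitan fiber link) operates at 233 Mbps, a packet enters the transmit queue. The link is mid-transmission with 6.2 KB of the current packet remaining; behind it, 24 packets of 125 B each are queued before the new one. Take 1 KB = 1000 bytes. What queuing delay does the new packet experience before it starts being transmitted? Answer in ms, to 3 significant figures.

0.316 ms

Each queued packet: L/R = 1000/233000000 = 0.00429185 ms.
24 queued → 0.103004 ms.
Plus remaining 49600 bits of current packet: 0.212876 ms.
Queuing delay = 0.316 ms.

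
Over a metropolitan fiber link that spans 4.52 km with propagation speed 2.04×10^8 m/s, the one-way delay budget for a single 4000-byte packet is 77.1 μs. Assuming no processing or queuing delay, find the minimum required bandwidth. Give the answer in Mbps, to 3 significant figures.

L = 32000 bits.
Propagation delay = 4520 / 204000000 = 22.1569 μs.
Transmission budget = 77.1 − 22.1569 = 54.9431 μs.
R ≥ L / t_tx = 32000 bits / 5.49431e-05 s = 582 Mbps.

582 Mbps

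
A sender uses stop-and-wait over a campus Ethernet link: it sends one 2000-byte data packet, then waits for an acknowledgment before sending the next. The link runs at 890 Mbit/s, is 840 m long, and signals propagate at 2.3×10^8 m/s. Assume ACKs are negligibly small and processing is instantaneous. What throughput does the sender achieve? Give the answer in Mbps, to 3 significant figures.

t_tx = L/R = 16000/890000000 = 1.79775e-05 s.
t_prop = 840/2.3e+08 = 3.65217e-06 s; RTT = 7.30435e-06 s.
Cycle = t_tx + RTT = 2.52819e-05 s.
Throughput = L / cycle = 16000 / 2.52819e-05 = 633 Mbps.

633 Mbps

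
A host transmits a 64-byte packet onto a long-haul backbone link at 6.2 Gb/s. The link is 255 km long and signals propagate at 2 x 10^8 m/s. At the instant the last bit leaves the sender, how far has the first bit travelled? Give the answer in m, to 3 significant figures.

16.5 m

t_tx = L/R = 512/6200000000 = 8.25806e-08 s.
Distance = s × t_tx = 200000000 × 8.25806e-08 = 16.5 m.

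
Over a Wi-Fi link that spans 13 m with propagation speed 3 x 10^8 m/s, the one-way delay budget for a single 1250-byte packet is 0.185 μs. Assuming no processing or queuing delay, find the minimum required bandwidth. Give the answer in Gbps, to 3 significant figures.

L = 10000 bits.
Propagation delay = 13 / 300000000 = 0.0433333 μs.
Transmission budget = 0.185 − 0.0433333 = 0.141667 μs.
R ≥ L / t_tx = 10000 bits / 1.41667e-07 s = 70.6 Gbps.

70.6 Gbps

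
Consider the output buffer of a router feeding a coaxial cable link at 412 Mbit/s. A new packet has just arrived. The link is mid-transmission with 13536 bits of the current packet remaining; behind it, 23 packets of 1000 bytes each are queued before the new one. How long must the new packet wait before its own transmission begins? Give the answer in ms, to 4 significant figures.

0.4795 ms

Each queued packet: L/R = 8000/412000000 = 0.0194175 ms.
23 queued → 0.446602 ms.
Plus remaining 13536 bits of current packet: 0.0328544 ms.
Queuing delay = 0.4795 ms.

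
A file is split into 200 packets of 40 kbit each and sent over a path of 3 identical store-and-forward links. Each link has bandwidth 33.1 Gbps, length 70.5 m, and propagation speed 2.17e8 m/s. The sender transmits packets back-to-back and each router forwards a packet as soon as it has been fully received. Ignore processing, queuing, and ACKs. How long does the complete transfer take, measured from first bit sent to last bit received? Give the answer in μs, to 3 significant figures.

Per-hop transmission t_tx = L/R = 40000/33100000000 = 1.20846 μs.
Per-hop propagation t_prop = 70.5/217000000 = 0.324885 μs.
Pipeline fill: first packet needs 3·t_tx to clear all hops; remaining 199 packets each add one t_tx.
Total = (3+200-1)·t_tx + 3·t_prop = 202·1.20846 + 3·0.324885 = 245 μs.

245 μs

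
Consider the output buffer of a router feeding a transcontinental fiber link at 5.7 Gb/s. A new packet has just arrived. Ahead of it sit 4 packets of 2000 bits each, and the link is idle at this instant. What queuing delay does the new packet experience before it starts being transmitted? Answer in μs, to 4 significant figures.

1.404 μs

Each queued packet: L/R = 2000/5700000000 = 0.350877 μs.
4 queued → 1.40351 μs.
Queuing delay = 1.404 μs.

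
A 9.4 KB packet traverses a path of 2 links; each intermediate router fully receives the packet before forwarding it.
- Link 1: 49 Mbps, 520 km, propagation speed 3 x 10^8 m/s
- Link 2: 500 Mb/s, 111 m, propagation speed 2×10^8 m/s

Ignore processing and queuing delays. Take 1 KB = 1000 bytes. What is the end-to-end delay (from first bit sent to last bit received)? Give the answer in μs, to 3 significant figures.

3420 μs

L = 75200 bits.
Transmission delays (L/R per hop): 1534.69, 150.4 μs; sum = 1685.09 μs.
Propagation delays (d/s per hop): 1733.33, 0.555 μs; sum = 1733.89 μs.
End-to-end = 3420 μs.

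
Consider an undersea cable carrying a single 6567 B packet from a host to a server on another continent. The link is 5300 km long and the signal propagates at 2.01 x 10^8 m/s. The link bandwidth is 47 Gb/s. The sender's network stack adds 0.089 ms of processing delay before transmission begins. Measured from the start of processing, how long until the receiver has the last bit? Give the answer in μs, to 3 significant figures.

L = 6567 × 8 = 52536 bits.
Transmission delay = L/R = 52536 / 47000000000 = 1.11779 μs.
Propagation delay = d/s = 5300000 m / 2.01e+08 m/s = 26368.2 μs.
Plus processing delay 0.089 ms = 89 μs.
Total = 26500 μs.

26500 μs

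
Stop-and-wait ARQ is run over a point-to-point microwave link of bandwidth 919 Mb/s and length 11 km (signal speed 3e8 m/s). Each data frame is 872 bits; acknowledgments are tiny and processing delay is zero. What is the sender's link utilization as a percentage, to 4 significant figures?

1.277 %

t_tx = L/R = 872/919000000 = 9.48857e-07 s.
t_prop = 11000/300000000 = 3.66667e-05 s; RTT = 7.33333e-05 s.
Cycle = t_tx + RTT = 7.42822e-05 s.
Utilization = t_tx / cycle = 9.48857e-07/7.42822e-05 = 1.277 %.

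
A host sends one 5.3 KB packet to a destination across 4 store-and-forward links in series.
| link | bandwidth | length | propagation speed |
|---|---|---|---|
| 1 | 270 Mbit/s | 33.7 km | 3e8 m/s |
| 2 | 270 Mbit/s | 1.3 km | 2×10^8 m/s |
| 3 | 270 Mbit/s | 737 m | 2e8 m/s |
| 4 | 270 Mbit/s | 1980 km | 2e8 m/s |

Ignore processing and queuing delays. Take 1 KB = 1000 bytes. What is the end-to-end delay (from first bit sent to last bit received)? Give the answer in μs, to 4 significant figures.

L = 42400 bits.
Transmission delay per hop = L/R = 42400/270000000 = 157.037 μs; 4 hops → 628.148 μs.
Propagation delays (d/s per hop): 112.333, 6.5, 3.685, 9900 μs; sum = 10022.5 μs.
End-to-end = 10650 μs.

10650 μs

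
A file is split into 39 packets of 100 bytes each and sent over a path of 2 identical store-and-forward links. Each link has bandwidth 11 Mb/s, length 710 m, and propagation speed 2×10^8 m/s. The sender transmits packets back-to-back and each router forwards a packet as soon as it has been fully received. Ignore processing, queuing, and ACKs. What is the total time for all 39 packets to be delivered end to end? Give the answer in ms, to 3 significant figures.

Per-hop transmission t_tx = L/R = 800/11000000 = 0.0727273 ms.
Per-hop propagation t_prop = 710/200000000 = 0.00355 ms.
Pipeline fill: first packet needs 2·t_tx to clear all hops; remaining 38 packets each add one t_tx.
Total = (2+39-1)·t_tx + 2·t_prop = 40·0.0727273 + 2·0.00355 = 2.92 ms.

2.92 ms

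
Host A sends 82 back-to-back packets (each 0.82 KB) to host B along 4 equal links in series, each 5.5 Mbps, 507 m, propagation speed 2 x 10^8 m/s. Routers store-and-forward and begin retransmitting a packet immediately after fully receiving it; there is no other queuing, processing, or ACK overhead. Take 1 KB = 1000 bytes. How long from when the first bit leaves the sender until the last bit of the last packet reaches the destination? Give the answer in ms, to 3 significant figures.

Per-hop transmission t_tx = L/R = 6560/5500000 = 1.19273 ms.
Per-hop propagation t_prop = 507/200000000 = 0.002535 ms.
Pipeline fill: first packet needs 4·t_tx to clear all hops; remaining 81 packets each add one t_tx.
Total = (4+82-1)·t_tx + 4·t_prop = 85·1.19273 + 4·0.002535 = 101 ms.

101 ms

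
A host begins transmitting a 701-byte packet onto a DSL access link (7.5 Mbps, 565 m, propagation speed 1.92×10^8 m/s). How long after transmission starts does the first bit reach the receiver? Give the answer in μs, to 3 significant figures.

First bit experiences only propagation delay: d/s = 565/192000000 = 2.94 μs.

2.94 μs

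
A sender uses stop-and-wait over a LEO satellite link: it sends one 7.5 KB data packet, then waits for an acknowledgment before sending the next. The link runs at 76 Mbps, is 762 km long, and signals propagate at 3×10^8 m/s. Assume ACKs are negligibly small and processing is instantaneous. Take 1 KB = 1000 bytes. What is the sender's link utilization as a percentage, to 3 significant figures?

t_tx = L/R = 60000/76000000 = 0.000789474 s.
t_prop = 762000/300000000 = 0.00254 s; RTT = 0.00508 s.
Cycle = t_tx + RTT = 0.00586947 s.
Utilization = t_tx / cycle = 0.000789474/0.00586947 = 13.5 %.

13.5 %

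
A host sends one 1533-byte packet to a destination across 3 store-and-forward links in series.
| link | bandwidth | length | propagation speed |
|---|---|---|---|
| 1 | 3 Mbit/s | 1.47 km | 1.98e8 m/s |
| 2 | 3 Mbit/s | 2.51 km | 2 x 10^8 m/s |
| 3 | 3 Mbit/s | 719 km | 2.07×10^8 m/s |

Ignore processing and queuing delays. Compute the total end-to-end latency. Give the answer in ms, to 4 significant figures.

15.76 ms

L = 1533 × 8 = 12264 bits.
Transmission delay per hop = L/R = 12264/3000000 = 4.088 ms; 3 hops → 12.264 ms.
Propagation delays (d/s per hop): 0.00742424, 0.01255, 3.47343 ms; sum = 3.4934 ms.
End-to-end = 15.76 ms.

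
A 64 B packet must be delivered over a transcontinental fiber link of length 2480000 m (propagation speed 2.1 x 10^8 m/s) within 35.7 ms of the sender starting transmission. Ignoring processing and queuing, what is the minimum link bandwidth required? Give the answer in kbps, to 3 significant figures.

L = 512 bits.
Propagation delay = 2480000 / 210000000 = 11.8095 ms.
Transmission budget = 35.7 − 11.8095 = 23.8905 ms.
R ≥ L / t_tx = 512 bits / 0.0238905 s = 21.4 kbps.

21.4 kbps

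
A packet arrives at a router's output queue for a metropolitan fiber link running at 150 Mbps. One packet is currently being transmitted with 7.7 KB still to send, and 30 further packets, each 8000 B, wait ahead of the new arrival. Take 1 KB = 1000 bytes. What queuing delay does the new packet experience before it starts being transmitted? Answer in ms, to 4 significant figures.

13.21 ms

Each queued packet: L/R = 64000/150000000 = 0.426667 ms.
30 queued → 12.8 ms.
Plus remaining 61600 bits of current packet: 0.410667 ms.
Queuing delay = 13.21 ms.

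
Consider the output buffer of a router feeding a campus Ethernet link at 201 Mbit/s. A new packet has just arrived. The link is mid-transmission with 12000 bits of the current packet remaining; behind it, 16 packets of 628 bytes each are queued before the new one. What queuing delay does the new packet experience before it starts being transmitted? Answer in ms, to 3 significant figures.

0.460 ms

Each queued packet: L/R = 5024/201000000 = 0.024995 ms.
16 queued → 0.39992 ms.
Plus remaining 12000 bits of current packet: 0.0597015 ms.
Queuing delay = 0.460 ms.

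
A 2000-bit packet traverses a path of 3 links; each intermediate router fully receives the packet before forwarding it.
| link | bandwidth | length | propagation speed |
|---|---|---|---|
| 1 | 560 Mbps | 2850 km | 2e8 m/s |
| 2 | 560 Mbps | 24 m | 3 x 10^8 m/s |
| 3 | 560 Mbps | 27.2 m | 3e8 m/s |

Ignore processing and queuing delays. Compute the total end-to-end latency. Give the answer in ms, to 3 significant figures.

Transmission delay per hop = L/R = 2000/560000000 = 0.00357143 ms; 3 hops → 0.0107143 ms.
Propagation delays (d/s per hop): 14.25, 8e-05, 9.06667e-05 ms; sum = 14.2502 ms.
End-to-end = 14.3 ms.

14.3 ms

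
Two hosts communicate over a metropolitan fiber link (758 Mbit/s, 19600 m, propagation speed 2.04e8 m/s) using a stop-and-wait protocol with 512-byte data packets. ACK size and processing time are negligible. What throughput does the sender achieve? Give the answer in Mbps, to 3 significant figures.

t_tx = L/R = 4096/758000000 = 5.40369e-06 s.
t_prop = 19600/204000000 = 9.60784e-05 s; RTT = 0.000192157 s.
Cycle = t_tx + RTT = 0.000197561 s.
Throughput = L / cycle = 4096 / 0.000197561 = 20.7 Mbps.

20.7 Mbps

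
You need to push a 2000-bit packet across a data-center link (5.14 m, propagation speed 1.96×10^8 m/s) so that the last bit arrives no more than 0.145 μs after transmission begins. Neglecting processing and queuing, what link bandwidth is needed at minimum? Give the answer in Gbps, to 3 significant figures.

16.8 Gbps

Propagation delay = 5.14 / 196000000 = 0.0262245 μs.
Transmission budget = 0.145 − 0.0262245 = 0.118776 μs.
R ≥ L / t_tx = 2000 bits / 1.18776e-07 s = 16.8 Gbps.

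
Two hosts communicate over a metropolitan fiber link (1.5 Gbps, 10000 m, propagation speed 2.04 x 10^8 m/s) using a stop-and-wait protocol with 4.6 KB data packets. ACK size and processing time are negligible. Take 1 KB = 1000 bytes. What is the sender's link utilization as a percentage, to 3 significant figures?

20.0 %

t_tx = L/R = 36800/1500000000 = 2.45333e-05 s.
t_prop = 10000/204000000 = 4.90196e-05 s; RTT = 9.80392e-05 s.
Cycle = t_tx + RTT = 0.000122573 s.
Utilization = t_tx / cycle = 2.45333e-05/0.000122573 = 20.0 %.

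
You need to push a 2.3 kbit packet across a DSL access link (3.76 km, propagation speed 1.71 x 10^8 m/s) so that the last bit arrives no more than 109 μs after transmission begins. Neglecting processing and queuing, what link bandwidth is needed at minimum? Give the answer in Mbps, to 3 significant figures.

Propagation delay = 3760 / 171000000 = 21.9883 μs.
Transmission budget = 109 − 21.9883 = 87.0117 μs.
R ≥ L / t_tx = 2300 bits / 8.70117e-05 s = 26.4 Mbps.

26.4 Mbps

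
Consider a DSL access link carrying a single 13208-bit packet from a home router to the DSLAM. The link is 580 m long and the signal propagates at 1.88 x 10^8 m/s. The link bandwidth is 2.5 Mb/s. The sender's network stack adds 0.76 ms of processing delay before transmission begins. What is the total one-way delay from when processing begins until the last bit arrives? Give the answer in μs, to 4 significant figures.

6046 μs

Transmission delay = L/R = 13208 / 2500000 = 5283.2 μs.
Propagation delay = d/s = 580 m / 188000000 m/s = 3.08511 μs.
Plus processing delay 0.76 ms = 760 μs.
Total = 6046 μs.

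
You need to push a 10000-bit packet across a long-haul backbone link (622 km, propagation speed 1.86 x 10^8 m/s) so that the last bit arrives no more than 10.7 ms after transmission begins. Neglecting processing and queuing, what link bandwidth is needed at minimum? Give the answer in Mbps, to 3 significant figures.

Propagation delay = 622000 / 186000000 = 3.34409 ms.
Transmission budget = 10.7 − 3.34409 = 7.35591 ms.
R ≥ L / t_tx = 10000 bits / 0.00735591 s = 1.36 Mbps.

1.36 Mbps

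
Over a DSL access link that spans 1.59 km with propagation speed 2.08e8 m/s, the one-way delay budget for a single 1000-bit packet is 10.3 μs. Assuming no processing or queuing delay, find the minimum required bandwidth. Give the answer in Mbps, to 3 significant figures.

Propagation delay = 1590 / 208000000 = 7.64423 μs.
Transmission budget = 10.3 − 7.64423 = 2.65577 μs.
R ≥ L / t_tx = 1000 bits / 2.65577e-06 s = 377 Mbps.

377 Mbps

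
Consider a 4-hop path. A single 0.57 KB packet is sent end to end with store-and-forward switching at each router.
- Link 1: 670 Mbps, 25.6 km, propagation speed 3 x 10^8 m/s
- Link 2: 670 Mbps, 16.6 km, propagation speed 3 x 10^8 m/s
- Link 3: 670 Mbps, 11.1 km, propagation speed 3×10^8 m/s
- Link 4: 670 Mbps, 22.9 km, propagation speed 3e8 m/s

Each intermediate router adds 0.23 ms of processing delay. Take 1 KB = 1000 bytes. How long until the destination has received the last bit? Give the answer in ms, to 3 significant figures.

L = 4560 bits.
Transmission delay per hop = L/R = 4560/670000000 = 0.00680597 ms; 4 hops → 0.0272239 ms.
Propagation delays (d/s per hop): 0.0853333, 0.0553333, 0.037, 0.0763333 ms; sum = 0.254 ms.
Processing at 3 router(s): 3 × 0.23 ms = 0.69 ms.
End-to-end = 0.971 ms.

0.971 ms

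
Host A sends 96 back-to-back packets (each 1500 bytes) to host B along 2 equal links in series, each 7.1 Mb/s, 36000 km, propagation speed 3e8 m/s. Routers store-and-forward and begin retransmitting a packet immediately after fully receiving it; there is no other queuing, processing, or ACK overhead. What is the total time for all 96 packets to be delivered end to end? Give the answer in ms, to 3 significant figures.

Per-hop transmission t_tx = L/R = 12000/7100000 = 1.69014 ms.
Per-hop propagation t_prop = 36000000/300000000 = 120 ms.
Pipeline fill: first packet needs 2·t_tx to clear all hops; remaining 95 packets each add one t_tx.
Total = (2+96-1)·t_tx + 2·t_prop = 97·1.69014 + 2·120 = 404 ms.

404 ms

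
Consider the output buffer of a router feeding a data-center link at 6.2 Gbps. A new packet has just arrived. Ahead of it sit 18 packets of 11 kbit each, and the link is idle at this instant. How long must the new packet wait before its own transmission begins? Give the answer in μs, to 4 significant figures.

31.94 μs

Each queued packet: L/R = 11000/6200000000 = 1.77419 μs.
18 queued → 31.9355 μs.
Queuing delay = 31.94 μs.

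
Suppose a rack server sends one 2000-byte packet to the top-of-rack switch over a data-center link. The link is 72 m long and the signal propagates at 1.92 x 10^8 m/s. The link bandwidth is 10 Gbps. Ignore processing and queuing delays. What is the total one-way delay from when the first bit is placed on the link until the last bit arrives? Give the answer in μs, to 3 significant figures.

1.98 μs

L = 2000 × 8 = 16000 bits.
Transmission delay = L/R = 16000 / 10000000000 = 1.6 μs.
Propagation delay = d/s = 72 m / 192000000 m/s = 0.375 μs.
Total = 1.98 μs.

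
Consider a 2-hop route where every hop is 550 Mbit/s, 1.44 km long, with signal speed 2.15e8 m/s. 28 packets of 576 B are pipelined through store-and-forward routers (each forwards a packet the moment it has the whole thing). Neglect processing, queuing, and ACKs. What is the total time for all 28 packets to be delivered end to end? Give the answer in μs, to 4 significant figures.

256.4 μs

Per-hop transmission t_tx = L/R = 4608/550000000 = 8.37818 μs.
Per-hop propagation t_prop = 1440/215000000 = 6.69767 μs.
Pipeline fill: first packet needs 2·t_tx to clear all hops; remaining 27 packets each add one t_tx.
Total = (2+28-1)·t_tx + 2·t_prop = 29·8.37818 + 2·6.69767 = 256.4 μs.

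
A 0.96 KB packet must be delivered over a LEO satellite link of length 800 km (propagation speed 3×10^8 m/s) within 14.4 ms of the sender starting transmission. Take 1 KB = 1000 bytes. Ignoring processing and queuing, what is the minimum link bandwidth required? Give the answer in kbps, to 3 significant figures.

655 kbps

L = 7680 bits.
Propagation delay = 800000 / 300000000 = 2.66667 ms.
Transmission budget = 14.4 − 2.66667 = 11.7333 ms.
R ≥ L / t_tx = 7680 bits / 0.0117333 s = 655 kbps.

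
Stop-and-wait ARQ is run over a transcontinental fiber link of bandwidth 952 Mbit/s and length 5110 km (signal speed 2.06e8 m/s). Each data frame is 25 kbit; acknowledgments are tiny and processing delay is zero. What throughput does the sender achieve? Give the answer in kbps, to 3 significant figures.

t_tx = L/R = 25000/952000000 = 2.62605e-05 s.
t_prop = 5110000/206000000 = 0.0248058 s; RTT = 0.0496117 s.
Cycle = t_tx + RTT = 0.0496379 s.
Throughput = L / cycle = 25000 / 0.0496379 = 504 kbps.

504 kbps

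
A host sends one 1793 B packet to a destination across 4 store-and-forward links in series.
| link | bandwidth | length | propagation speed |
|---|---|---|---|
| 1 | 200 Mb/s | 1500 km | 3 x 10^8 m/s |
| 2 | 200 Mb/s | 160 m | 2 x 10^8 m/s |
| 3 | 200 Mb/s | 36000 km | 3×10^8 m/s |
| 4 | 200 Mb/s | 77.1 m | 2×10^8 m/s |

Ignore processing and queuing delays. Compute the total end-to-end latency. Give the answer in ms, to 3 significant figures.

L = 1793 × 8 = 14344 bits.
Transmission delay per hop = L/R = 14344/200000000 = 0.07172 ms; 4 hops → 0.28688 ms.
Propagation delays (d/s per hop): 5, 0.0008, 120, 0.0003855 ms; sum = 125.001 ms.
End-to-end = 125 ms.

125 ms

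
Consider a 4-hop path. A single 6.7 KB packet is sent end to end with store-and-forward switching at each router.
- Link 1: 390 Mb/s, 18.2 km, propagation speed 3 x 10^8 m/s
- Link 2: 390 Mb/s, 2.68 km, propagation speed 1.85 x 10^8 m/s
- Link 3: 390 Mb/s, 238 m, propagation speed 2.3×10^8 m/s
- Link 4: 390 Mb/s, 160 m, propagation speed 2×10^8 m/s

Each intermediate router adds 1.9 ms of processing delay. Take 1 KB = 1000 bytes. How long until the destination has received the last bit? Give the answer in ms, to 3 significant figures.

L = 53600 bits.
Transmission delay per hop = L/R = 53600/390000000 = 0.137436 ms; 4 hops → 0.549744 ms.
Propagation delays (d/s per hop): 0.0606667, 0.0144865, 0.00103478, 0.0008 ms; sum = 0.0769879 ms.
Processing at 3 router(s): 3 × 1.9 ms = 5.7 ms.
End-to-end = 6.33 ms.

6.33 ms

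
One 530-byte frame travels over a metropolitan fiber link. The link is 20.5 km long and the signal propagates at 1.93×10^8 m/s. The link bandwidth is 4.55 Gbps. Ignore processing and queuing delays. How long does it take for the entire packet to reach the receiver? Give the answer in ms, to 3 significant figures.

0.107 ms

L = 530 × 8 = 4240 bits.
Transmission delay = L/R = 4240 / 4550000000 = 0.000931868 ms.
Propagation delay = d/s = 20500 m / 193000000 m/s = 0.106218 ms.
Total = 0.107 ms.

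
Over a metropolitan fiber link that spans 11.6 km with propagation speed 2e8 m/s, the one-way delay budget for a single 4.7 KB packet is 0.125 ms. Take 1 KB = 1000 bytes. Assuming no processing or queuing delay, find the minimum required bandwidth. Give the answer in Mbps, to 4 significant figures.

561.2 Mbps

L = 37600 bits.
Propagation delay = 11600 / 200000000 = 0.058 ms.
Transmission budget = 0.125 − 0.058 = 0.067 ms.
R ≥ L / t_tx = 37600 bits / 6.7e-05 s = 561.2 Mbps.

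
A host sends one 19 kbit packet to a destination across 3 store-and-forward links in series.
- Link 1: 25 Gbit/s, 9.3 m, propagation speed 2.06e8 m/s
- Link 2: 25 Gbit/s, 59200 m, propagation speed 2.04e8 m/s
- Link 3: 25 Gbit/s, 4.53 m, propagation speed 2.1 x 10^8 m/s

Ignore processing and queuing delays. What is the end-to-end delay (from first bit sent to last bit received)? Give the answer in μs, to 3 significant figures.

293 μs

L = 19000 bits.
Transmission delay per hop = L/R = 19000/25000000000 = 0.76 μs; 3 hops → 2.28 μs.
Propagation delays (d/s per hop): 0.0451456, 290.196, 0.0215714 μs; sum = 290.263 μs.
End-to-end = 293 μs.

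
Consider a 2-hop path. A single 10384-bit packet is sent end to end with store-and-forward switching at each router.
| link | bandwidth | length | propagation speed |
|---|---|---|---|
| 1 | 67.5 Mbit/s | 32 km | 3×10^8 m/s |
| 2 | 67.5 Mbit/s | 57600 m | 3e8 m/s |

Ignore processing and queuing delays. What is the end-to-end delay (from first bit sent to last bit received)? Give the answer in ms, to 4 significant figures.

Transmission delay per hop = L/R = 10384/67500000 = 0.153837 ms; 2 hops → 0.307674 ms.
Propagation delays (d/s per hop): 0.106667, 0.192 ms; sum = 0.298667 ms.
End-to-end = 0.6063 ms.

0.6063 ms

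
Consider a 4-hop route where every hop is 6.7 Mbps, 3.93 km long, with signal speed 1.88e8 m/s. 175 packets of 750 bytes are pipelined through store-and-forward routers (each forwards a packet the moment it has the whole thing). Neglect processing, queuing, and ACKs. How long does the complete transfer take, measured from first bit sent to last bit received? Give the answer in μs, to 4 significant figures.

159500 μs

Per-hop transmission t_tx = L/R = 6000/6700000 = 895.522 μs.
Per-hop propagation t_prop = 3930/188000000 = 20.9043 μs.
Pipeline fill: first packet needs 4·t_tx to clear all hops; remaining 174 packets each add one t_tx.
Total = (4+175-1)·t_tx + 4·t_prop = 178·895.522 + 4·20.9043 = 159500 μs.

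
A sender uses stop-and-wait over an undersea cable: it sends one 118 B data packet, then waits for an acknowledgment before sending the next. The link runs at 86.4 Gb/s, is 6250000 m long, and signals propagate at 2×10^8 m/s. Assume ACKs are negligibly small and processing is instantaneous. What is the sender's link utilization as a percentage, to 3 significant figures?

0.0000175 %

t_tx = L/R = 944/86400000000 = 1.09259e-08 s.
t_prop = 6250000/200000000 = 0.03125 s; RTT = 0.0625 s.
Cycle = t_tx + RTT = 0.0625 s.
Utilization = t_tx / cycle = 1.09259e-08/0.0625 = 0.0000175 %.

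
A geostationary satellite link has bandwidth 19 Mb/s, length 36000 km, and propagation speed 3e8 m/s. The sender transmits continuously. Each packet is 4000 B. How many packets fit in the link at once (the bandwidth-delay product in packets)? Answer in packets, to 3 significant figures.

Propagation delay = 36000000 / 300000000 = 0.12 s.
BDP = R × t_prop = 19000000 × 0.12 = 2280000 bits.
In packets of 32000 bits: 71.3 packets.

71.3 packets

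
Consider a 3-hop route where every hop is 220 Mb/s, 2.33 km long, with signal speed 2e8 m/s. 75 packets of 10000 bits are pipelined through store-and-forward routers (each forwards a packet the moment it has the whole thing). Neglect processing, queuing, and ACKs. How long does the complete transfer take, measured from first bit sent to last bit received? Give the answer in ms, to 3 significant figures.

3.53 ms

Per-hop transmission t_tx = L/R = 10000/220000000 = 0.0454545 ms.
Per-hop propagation t_prop = 2330/200000000 = 0.01165 ms.
Pipeline fill: first packet needs 3·t_tx to clear all hops; remaining 74 packets each add one t_tx.
Total = (3+75-1)·t_tx + 3·t_prop = 77·0.0454545 + 3·0.01165 = 3.53 ms.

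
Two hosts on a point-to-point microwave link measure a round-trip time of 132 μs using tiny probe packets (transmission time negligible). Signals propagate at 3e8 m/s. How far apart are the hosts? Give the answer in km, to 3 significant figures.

One-way propagation = RTT/2 = 66 μs.
d = s × t = 300000000 × 6.6e-05 = 19.8 km.

19.8 km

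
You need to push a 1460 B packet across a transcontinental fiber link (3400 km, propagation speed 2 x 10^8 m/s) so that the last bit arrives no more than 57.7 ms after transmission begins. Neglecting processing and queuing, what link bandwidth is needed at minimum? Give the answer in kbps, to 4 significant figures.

287.0 kbps

L = 11680 bits.
Propagation delay = 3400000 / 200000000 = 17 ms.
Transmission budget = 57.7 − 17 = 40.7 ms.
R ≥ L / t_tx = 11680 bits / 0.0407 s = 287.0 kbps.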